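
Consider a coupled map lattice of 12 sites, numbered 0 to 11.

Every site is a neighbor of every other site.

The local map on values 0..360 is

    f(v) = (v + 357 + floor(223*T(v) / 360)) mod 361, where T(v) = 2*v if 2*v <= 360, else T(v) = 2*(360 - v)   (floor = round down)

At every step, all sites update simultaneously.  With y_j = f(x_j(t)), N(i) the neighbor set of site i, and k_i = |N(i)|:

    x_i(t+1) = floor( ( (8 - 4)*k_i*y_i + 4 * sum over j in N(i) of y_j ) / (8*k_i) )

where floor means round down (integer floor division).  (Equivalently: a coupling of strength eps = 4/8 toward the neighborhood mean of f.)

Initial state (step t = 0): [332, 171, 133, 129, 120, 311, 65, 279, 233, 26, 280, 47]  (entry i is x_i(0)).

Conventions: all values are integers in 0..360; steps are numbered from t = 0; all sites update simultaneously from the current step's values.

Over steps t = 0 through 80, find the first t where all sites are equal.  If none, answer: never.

Answer: never
Key observation: The state at step 27 reappears at step 33 — the system is in a cycle of period 6 from step 27 on.  No step 0..33 is synchronized, and the cycle repeats forever, so no step up to 80 (or ever) has all sites equal.

Derivation:
t=0: [332, 171, 133, 129, 120, 311, 65, 279, 233, 26, 280, 47]  (not all equal)
t=1: [55, 62, 188, 184, 175, 57, 119, 61, 66, 79, 61, 101]  (not all equal)
t=2: [124, 130, 86, 86, 81, 125, 189, 129, 134, 148, 129, 170]  (not all equal)
t=3: [243, 249, 204, 204, 199, 244, 135, 248, 254, 268, 248, 126]  (not all equal)
t=4: [47, 46, 51, 51, 52, 47, 172, 46, 46, 44, 46, 163]  (not all equal)
t=5: [109, 108, 113, 113, 114, 109, 72, 108, 108, 106, 108, 227]  (not all equal)
t=6: [226, 225, 230, 230, 231, 226, 189, 225, 225, 223, 225, 129]  (not all equal)
t=7: [38, 38, 38, 38, 37, 38, 42, 38, 38, 38, 38, 155]  (not all equal)
t=8: [93, 93, 93, 93, 91, 93, 97, 93, 93, 93, 93, 212]  (not all equal)
t=9: [196, 196, 196, 196, 194, 196, 200, 196, 196, 196, 196, 117]  (not all equal)
t=10: [44, 44, 44, 44, 44, 44, 43, 44, 44, 44, 44, 145]  (not all equal)
t=11: [104, 104, 104, 104, 104, 104, 103, 104, 104, 104, 104, 206]  (not all equal)
t=12: [218, 218, 218, 218, 218, 218, 218, 218, 218, 218, 218, 129]  (not all equal)
t=13: [39, 39, 39, 39, 39, 39, 39, 39, 39, 39, 39, 156]  (not all equal)
t=14: [94, 94, 94, 94, 94, 94, 94, 94, 94, 94, 94, 214]  (not all equal)
t=15: [197, 197, 197, 197, 197, 197, 197, 197, 197, 197, 197, 117]  (not all equal)
t=16: [43, 43, 43, 43, 43, 43, 43, 43, 43, 43, 43, 145]  (not all equal)
t=17: [102, 102, 102, 102, 102, 102, 102, 102, 102, 102, 102, 206]  (not all equal)
t=18: [215, 215, 215, 215, 215, 215, 215, 215, 215, 215, 215, 127]  (not all equal)
t=19: [40, 40, 40, 40, 40, 40, 40, 40, 40, 40, 40, 154]  (not all equal)
t=20: [96, 96, 96, 96, 96, 96, 96, 96, 96, 96, 96, 212]  (not all equal)
t=21: [201, 201, 201, 201, 201, 201, 201, 201, 201, 201, 201, 120]  (not all equal)
t=22: [42, 42, 42, 42, 42, 42, 42, 42, 42, 42, 42, 148]  (not all equal)
t=23: [100, 100, 100, 100, 100, 100, 100, 100, 100, 100, 100, 208]  (not all equal)
t=24: [210, 210, 210, 210, 210, 210, 210, 210, 210, 210, 210, 125]  (not all equal)
t=25: [41, 41, 41, 41, 41, 41, 41, 41, 41, 41, 41, 152]  (not all equal)
t=26: [98, 98, 98, 98, 98, 98, 98, 98, 98, 98, 98, 211]  (not all equal)
t=27: [206, 206, 206, 206, 206, 206, 206, 206, 206, 206, 206, 122]  (not all equal)
t=28: [41, 41, 41, 41, 41, 41, 41, 41, 41, 41, 41, 150]  (not all equal)
t=29: [98, 98, 98, 98, 98, 98, 98, 98, 98, 98, 98, 209]  (not all equal)
t=30: [206, 206, 206, 206, 206, 206, 206, 206, 206, 206, 206, 123]  (not all equal)
t=31: [41, 41, 41, 41, 41, 41, 41, 41, 41, 41, 41, 151]  (not all equal)
t=32: [98, 98, 98, 98, 98, 98, 98, 98, 98, 98, 98, 210]  (not all equal)
t=33: [206, 206, 206, 206, 206, 206, 206, 206, 206, 206, 206, 122]  (not all equal)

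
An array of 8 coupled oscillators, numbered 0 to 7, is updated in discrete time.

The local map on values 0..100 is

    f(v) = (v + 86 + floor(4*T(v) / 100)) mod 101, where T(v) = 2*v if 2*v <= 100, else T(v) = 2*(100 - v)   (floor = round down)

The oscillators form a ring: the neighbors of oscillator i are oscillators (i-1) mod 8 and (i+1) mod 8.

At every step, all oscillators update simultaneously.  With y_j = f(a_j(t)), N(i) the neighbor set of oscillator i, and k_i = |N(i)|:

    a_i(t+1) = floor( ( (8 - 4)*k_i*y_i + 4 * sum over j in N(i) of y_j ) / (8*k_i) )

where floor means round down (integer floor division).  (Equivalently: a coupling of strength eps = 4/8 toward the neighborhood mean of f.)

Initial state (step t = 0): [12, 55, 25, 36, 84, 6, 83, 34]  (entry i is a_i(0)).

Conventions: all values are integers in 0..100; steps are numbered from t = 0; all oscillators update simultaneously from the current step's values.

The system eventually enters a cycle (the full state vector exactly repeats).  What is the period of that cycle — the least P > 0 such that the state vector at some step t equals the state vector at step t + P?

Simulating step by step:
t=0: [12, 55, 25, 36, 84, 6, 83, 34]
t=1: [65, 49, 22, 32, 63, 80, 62, 52]
t=2: [45, 33, 18, 24, 46, 58, 51, 45]
t=3: [29, 19, 9, 14, 31, 41, 39, 34]
t=4: [14, 30, 48, 28, 16, 25, 26, 21]
t=5: [6, 17, 26, 17, 7, 9, 11, 6]
t=6: [69, 27, 8, 28, 71, 95, 95, 93]
t=7: [51, 44, 54, 45, 52, 74, 79, 73]
t=8: [42, 36, 37, 37, 43, 56, 62, 56]
t=9: [31, 25, 23, 25, 32, 42, 47, 42]
t=10: [19, 12, 10, 13, 20, 28, 32, 28]
t=11: [30, 74, 97, 75, 31, 13, 17, 13]
t=12: [48, 55, 71, 56, 49, 55, 51, 55]
t=13: [39, 45, 50, 45, 40, 40, 41, 40]
t=14: [28, 33, 36, 33, 29, 28, 28, 28]
t=15: [16, 19, 21, 19, 16, 15, 15, 15]
t=16: [2, 4, 6, 4, 2, 1, 1, 1]
t=17: [88, 90, 91, 90, 88, 87, 87, 87]
t=18: [73, 74, 75, 74, 73, 73, 73, 73]
t=19: [60, 61, 61, 61, 60, 60, 60, 60]
t=20: [48, 48, 49, 48, 48, 48, 48, 48]
t=21: [36, 36, 36, 36, 36, 36, 36, 36]
t=22: [23, 23, 23, 23, 23, 23, 23, 23]
t=23: [9, 9, 9, 9, 9, 9, 9, 9]
t=24: [95, 95, 95, 95, 95, 95, 95, 95]
t=25: [80, 80, 80, 80, 80, 80, 80, 80]
t=26: [66, 66, 66, 66, 66, 66, 66, 66]
t=27: [53, 53, 53, 53, 53, 53, 53, 53]
t=28: [41, 41, 41, 41, 41, 41, 41, 41]
t=29: [29, 29, 29, 29, 29, 29, 29, 29]
t=30: [16, 16, 16, 16, 16, 16, 16, 16]
t=31: [2, 2, 2, 2, 2, 2, 2, 2]
t=32: [88, 88, 88, 88, 88, 88, 88, 88]
t=33: [73, 73, 73, 73, 73, 73, 73, 73]
t=34: [60, 60, 60, 60, 60, 60, 60, 60]
t=35: [48, 48, 48, 48, 48, 48, 48, 48]
t=36: [36, 36, 36, 36, 36, 36, 36, 36]

Answer: 15
Key observation: The state at step 21, [36, 36, 36, 36, 36, 36, 36, 36], reappears at step 36 — and no state repeats earlier — so the cycle the system enters has period 15.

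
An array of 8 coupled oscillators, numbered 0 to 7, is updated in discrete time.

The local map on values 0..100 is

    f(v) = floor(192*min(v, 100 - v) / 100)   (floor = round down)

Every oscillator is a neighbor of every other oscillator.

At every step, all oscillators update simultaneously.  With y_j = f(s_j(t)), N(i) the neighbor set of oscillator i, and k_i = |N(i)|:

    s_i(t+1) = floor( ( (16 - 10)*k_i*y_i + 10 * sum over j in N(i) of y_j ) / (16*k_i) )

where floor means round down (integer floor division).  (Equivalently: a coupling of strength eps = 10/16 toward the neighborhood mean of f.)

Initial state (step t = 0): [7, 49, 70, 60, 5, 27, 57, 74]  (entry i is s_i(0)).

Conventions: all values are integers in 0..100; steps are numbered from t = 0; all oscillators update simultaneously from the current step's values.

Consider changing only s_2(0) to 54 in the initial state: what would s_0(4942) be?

Answer: s_0(4942) = 22
Key observation: The state at step 13, [88, 89, 89, 88, 88, 88, 89, 88], reappears at step 21: the system is in a cycle of period 8 from step 13 on.  Therefore the state at step 4942 equals the state at step 13 + ((4942 - 13) mod 8) = 14, which is [22, 21, 21, 22, 22, 22, 21, 22].

Derivation:
t=0: [7, 49, 54, 60, 5, 27, 57, 74]
t=1: [44, 68, 66, 62, 43, 55, 64, 55]
t=2: [78, 71, 72, 74, 77, 78, 73, 78]
t=3: [45, 49, 48, 47, 46, 45, 48, 45]
t=4: [88, 90, 90, 89, 88, 88, 90, 88]
t=5: [21, 20, 20, 21, 21, 21, 20, 21]
t=6: [39, 38, 38, 39, 39, 39, 38, 39]
t=7: [73, 72, 72, 73, 73, 73, 72, 73]
t=8: [51, 52, 52, 51, 51, 51, 52, 51]
t=9: [93, 92, 92, 93, 93, 93, 92, 93]
t=10: [13, 14, 14, 13, 13, 13, 14, 13]
t=11: [24, 25, 25, 24, 24, 24, 25, 24]
t=12: [46, 47, 47, 46, 46, 46, 47, 46]
t=13: [88, 89, 89, 88, 88, 88, 89, 88]
t=14: [22, 21, 21, 22, 22, 22, 21, 22]
t=15: [41, 40, 40, 41, 41, 41, 40, 41]
t=16: [77, 76, 76, 77, 77, 77, 76, 77]
t=17: [44, 45, 45, 44, 44, 44, 45, 44]
t=18: [84, 85, 85, 84, 84, 84, 85, 84]
t=19: [29, 28, 28, 29, 29, 29, 28, 29]
t=20: [54, 53, 53, 54, 54, 54, 53, 54]
t=21: [88, 89, 89, 88, 88, 88, 89, 88]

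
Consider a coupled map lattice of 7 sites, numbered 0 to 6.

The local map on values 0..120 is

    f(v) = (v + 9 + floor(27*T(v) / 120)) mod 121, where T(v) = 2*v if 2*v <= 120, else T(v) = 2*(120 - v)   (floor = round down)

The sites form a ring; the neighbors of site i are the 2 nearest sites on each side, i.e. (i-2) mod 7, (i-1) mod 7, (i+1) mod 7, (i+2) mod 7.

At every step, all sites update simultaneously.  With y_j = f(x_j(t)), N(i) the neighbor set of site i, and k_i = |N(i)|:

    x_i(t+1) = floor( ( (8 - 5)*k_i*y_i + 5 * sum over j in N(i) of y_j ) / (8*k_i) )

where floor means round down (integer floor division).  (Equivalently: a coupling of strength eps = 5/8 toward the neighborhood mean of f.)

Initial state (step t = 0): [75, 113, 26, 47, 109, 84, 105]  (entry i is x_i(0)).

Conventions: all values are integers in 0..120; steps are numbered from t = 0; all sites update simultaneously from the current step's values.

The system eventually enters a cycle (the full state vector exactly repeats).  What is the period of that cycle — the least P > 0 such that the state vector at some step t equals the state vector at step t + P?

Simulating step by step:
t=0: [75, 113, 26, 47, 109, 84, 105]
t=1: [82, 55, 46, 53, 55, 88, 79]
t=2: [99, 91, 85, 88, 91, 102, 101]
t=3: [115, 113, 111, 112, 113, 116, 116]
t=4: [4, 4, 3, 3, 4, 4, 4]
t=5: [13, 13, 13, 13, 13, 13, 14]
t=6: [27, 27, 27, 27, 27, 27, 27]
t=7: [48, 48, 48, 48, 48, 48, 48]
t=8: [78, 78, 78, 78, 78, 78, 78]
t=9: [105, 105, 105, 105, 105, 105, 105]
t=10: [120, 120, 120, 120, 120, 120, 120]
t=11: [8, 8, 8, 8, 8, 8, 8]
t=12: [20, 20, 20, 20, 20, 20, 20]
t=13: [38, 38, 38, 38, 38, 38, 38]
t=14: [64, 64, 64, 64, 64, 64, 64]
t=15: [98, 98, 98, 98, 98, 98, 98]
t=16: [116, 116, 116, 116, 116, 116, 116]
t=17: [5, 5, 5, 5, 5, 5, 5]
t=18: [16, 16, 16, 16, 16, 16, 16]
t=19: [32, 32, 32, 32, 32, 32, 32]
t=20: [55, 55, 55, 55, 55, 55, 55]
t=21: [88, 88, 88, 88, 88, 88, 88]
t=22: [111, 111, 111, 111, 111, 111, 111]
t=23: [3, 3, 3, 3, 3, 3, 3]
t=24: [13, 13, 13, 13, 13, 13, 13]
t=25: [27, 27, 27, 27, 27, 27, 27]

Answer: 19
Key observation: The state at step 6, [27, 27, 27, 27, 27, 27, 27], reappears at step 25 — and no state repeats earlier — so the cycle the system enters has period 19.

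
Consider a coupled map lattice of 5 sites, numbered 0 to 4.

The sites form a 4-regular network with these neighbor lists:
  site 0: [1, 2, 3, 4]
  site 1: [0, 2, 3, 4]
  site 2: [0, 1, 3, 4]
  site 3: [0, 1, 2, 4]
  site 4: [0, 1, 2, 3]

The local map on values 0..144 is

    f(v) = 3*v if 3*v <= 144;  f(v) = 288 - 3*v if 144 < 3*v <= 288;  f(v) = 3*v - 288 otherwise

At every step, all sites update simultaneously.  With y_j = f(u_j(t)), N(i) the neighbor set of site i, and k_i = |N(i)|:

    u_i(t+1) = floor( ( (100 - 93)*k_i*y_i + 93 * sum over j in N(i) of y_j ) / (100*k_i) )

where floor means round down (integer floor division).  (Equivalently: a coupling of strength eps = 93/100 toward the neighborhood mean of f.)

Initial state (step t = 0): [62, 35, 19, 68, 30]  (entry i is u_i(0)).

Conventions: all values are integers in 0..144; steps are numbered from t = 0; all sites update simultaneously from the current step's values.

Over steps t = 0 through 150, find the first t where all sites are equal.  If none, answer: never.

Simulating step by step:
t=0: [62, 35, 19, 68, 30]  (not all equal)
t=1: [85, 84, 92, 88, 87]  (not all equal)
t=2: [25, 24, 28, 26, 26]  (not all equal)
t=3: [77, 78, 76, 77, 77]  (not all equal)
t=4: [57, 57, 56, 57, 57]  (not all equal)
t=5: [117, 117, 117, 117, 117]  (all equal)

Answer: 5
Key observation: Synchronization is absorbing here: once all sites are equal they stay equal, and step 5 is the first all-equal step.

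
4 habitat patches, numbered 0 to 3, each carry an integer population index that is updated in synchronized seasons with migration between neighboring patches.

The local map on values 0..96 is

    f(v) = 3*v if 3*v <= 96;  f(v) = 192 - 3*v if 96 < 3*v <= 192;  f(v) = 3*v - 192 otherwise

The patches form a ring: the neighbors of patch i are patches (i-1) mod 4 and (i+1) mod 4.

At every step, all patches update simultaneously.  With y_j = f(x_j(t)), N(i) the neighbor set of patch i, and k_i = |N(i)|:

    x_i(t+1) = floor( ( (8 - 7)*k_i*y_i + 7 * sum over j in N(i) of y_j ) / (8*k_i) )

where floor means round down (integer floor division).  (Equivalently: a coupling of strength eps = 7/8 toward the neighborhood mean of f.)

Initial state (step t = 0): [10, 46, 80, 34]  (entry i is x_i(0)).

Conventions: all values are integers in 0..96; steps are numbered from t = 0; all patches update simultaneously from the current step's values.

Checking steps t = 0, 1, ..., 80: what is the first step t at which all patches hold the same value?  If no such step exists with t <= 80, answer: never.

Simulating step by step:
t=0: [10, 46, 80, 34]  (not all equal)
t=1: [66, 40, 69, 45]  (not all equal)
t=2: [57, 18, 58, 16]  (not all equal)
t=3: [47, 23, 46, 23]  (not all equal)
t=4: [66, 54, 67, 54]  (not all equal)
t=5: [27, 10, 27, 10]  (not all equal)
t=6: [36, 74, 36, 74]  (not all equal)
t=7: [36, 77, 36, 77]  (not all equal)
t=8: [44, 78, 44, 78]  (not all equal)
t=9: [44, 57, 44, 57]  (not all equal)
t=10: [25, 55, 25, 55]  (not all equal)
t=11: [33, 69, 33, 69]  (not all equal)
t=12: [24, 83, 24, 83]  (not all equal)
t=13: [58, 70, 58, 70]  (not all equal)
t=14: [18, 18, 18, 18]  (all equal)

Answer: 14
Key observation: Synchronization is absorbing here: once all patches are equal they stay equal, and step 14 is the first all-equal step.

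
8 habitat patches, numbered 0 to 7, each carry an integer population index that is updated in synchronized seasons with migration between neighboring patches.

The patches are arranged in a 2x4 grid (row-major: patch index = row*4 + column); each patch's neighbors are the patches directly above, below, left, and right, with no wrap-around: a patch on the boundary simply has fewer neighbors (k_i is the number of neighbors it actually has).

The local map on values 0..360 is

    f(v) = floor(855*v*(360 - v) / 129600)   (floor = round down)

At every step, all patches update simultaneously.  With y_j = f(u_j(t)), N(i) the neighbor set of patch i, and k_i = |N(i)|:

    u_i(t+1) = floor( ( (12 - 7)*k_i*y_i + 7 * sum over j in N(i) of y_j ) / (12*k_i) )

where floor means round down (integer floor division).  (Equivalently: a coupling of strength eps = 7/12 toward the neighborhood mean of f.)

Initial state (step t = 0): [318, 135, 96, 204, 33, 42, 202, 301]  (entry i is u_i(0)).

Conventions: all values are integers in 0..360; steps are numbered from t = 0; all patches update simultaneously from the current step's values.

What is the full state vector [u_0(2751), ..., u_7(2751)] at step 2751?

Answer: [208, 208, 208, 208, 208, 208, 208, 208]
Key observation: The state at step 5, [208, 208, 208, 208, 208, 208, 208, 208], reappears at step 6: the system is in a cycle of period 1 from step 5 on.  Therefore the state at step 2751 equals the state at step 5 + ((2751 - 5) mod 1) = 5, which is [208, 208, 208, 208, 208, 208, 208, 208].

Derivation:
t=0: [318, 135, 96, 204, 33, 42, 202, 301]
t=1: [115, 150, 189, 169, 80, 130, 159, 170]
t=2: [180, 201, 211, 212, 172, 191, 208, 211]
t=3: [212, 210, 207, 206, 212, 211, 208, 207]
t=4: [206, 207, 208, 208, 206, 207, 207, 208]
t=5: [208, 208, 208, 208, 208, 208, 208, 208]
t=6: [208, 208, 208, 208, 208, 208, 208, 208]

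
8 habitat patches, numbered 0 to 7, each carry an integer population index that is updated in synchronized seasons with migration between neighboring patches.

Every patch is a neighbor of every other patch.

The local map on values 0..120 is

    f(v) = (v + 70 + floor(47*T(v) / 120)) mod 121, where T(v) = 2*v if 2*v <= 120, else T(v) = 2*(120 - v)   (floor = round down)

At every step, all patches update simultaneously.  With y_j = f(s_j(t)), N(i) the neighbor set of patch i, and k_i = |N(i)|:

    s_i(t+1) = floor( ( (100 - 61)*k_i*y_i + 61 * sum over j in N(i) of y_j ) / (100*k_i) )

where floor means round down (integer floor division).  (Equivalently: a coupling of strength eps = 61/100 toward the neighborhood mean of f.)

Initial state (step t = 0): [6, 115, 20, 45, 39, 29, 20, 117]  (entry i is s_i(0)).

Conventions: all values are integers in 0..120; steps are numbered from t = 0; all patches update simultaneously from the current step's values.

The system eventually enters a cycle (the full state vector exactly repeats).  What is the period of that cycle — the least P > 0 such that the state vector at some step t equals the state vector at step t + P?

Simulating step by step:
t=0: [6, 115, 20, 45, 39, 29, 20, 117]
t=1: [65, 61, 72, 49, 46, 41, 72, 61]
t=2: [49, 49, 50, 43, 41, 39, 50, 49]
t=3: [32, 32, 33, 29, 28, 27, 33, 32]
t=4: [25, 25, 25, 23, 59, 59, 25, 25]
t=5: [103, 103, 103, 102, 85, 85, 103, 103]
t=6: [64, 64, 64, 64, 63, 63, 64, 64]
t=7: [56, 56, 56, 56, 56, 56, 56, 56]
t=8: [48, 48, 48, 48, 48, 48, 48, 48]
t=9: [34, 34, 34, 34, 34, 34, 34, 34]
t=10: [9, 9, 9, 9, 9, 9, 9, 9]
t=11: [86, 86, 86, 86, 86, 86, 86, 86]
t=12: [61, 61, 61, 61, 61, 61, 61, 61]
t=13: [56, 56, 56, 56, 56, 56, 56, 56]

Answer: 6
Key observation: The state at step 7, [56, 56, 56, 56, 56, 56, 56, 56], reappears at step 13 — and no state repeats earlier — so the cycle the system enters has period 6.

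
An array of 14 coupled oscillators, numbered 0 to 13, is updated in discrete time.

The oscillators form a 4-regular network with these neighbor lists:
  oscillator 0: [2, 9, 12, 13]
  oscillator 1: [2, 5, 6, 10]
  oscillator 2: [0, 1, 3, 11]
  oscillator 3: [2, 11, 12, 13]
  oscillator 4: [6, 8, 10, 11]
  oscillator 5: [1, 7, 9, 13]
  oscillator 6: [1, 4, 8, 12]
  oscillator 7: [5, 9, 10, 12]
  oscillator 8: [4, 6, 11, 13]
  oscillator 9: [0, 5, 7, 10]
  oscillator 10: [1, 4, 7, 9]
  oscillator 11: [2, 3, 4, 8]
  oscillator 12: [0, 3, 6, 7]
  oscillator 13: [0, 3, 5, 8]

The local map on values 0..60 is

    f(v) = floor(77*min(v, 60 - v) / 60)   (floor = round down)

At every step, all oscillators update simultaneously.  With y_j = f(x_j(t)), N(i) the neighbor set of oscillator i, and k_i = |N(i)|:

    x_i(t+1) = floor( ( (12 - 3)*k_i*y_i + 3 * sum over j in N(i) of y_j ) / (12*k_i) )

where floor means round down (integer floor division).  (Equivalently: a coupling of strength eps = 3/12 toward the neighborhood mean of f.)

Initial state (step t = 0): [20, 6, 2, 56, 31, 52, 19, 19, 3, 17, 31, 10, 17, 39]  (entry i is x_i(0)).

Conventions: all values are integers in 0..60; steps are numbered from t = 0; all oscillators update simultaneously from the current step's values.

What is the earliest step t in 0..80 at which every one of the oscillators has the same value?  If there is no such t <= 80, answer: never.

Answer: 20
Key observation: Synchronization is absorbing here: once all oscillators are equal they stay equal, and step 20 is the first all-equal step.

Derivation:
t=0: [20, 6, 2, 56, 31, 52, 19, 19, 3, 17, 31, 10, 17, 39]  (not all equal)
t=1: [23, 9, 4, 7, 32, 12, 22, 23, 8, 21, 33, 11, 20, 22]  (not all equal)
t=2: [27, 13, 7, 10, 31, 17, 26, 28, 14, 26, 31, 14, 24, 24]  (not all equal)
t=3: [31, 18, 10, 14, 34, 22, 31, 33, 20, 32, 35, 17, 29, 27]  (not all equal)
t=4: [35, 24, 15, 19, 31, 28, 35, 33, 26, 34, 31, 21, 35, 32]  (not all equal)
t=5: [31, 30, 21, 25, 35, 34, 32, 34, 32, 33, 36, 26, 31, 34]  (not all equal)
t=6: [35, 36, 28, 32, 32, 33, 35, 33, 34, 33, 31, 32, 36, 33]  (not all equal)
t=7: [32, 31, 34, 34, 34, 33, 32, 33, 33, 34, 36, 34, 30, 33]  (not all equal)
t=8: [34, 36, 33, 33, 33, 34, 35, 33, 33, 33, 31, 33, 37, 34]  (not all equal)
t=9: [32, 31, 33, 33, 34, 32, 31, 33, 33, 34, 36, 34, 30, 33]  (not all equal)
t=10: [34, 36, 34, 34, 33, 34, 36, 34, 34, 33, 31, 33, 37, 34]  (not all equal)
t=11: [32, 30, 32, 32, 33, 32, 30, 33, 32, 34, 35, 33, 29, 33]  (not all equal)
t=12: [34, 37, 35, 35, 34, 34, 37, 34, 35, 33, 32, 34, 36, 34]  (not all equal)
t=13: [32, 29, 31, 32, 32, 32, 29, 33, 32, 33, 34, 32, 30, 32]  (not all equal)
t=14: [35, 36, 36, 35, 35, 35, 36, 34, 35, 34, 33, 35, 37, 35]  (not all equal)
t=15: [31, 30, 30, 31, 32, 32, 30, 32, 31, 32, 33, 31, 29, 32]  (not all equal)
t=16: [36, 37, 37, 36, 35, 35, 37, 35, 36, 35, 34, 36, 36, 35]  (not all equal)
t=17: [30, 29, 29, 30, 31, 31, 29, 31, 30, 31, 32, 30, 30, 31]  (not all equal)
t=18: [37, 36, 37, 37, 37, 37, 37, 36, 37, 36, 35, 37, 37, 37]  (not all equal)
t=19: [29, 29, 29, 29, 29, 29, 29, 30, 29, 30, 31, 29, 29, 29]  (not all equal)
t=20: [37, 37, 37, 37, 37, 37, 37, 37, 37, 37, 37, 37, 37, 37]  (all equal)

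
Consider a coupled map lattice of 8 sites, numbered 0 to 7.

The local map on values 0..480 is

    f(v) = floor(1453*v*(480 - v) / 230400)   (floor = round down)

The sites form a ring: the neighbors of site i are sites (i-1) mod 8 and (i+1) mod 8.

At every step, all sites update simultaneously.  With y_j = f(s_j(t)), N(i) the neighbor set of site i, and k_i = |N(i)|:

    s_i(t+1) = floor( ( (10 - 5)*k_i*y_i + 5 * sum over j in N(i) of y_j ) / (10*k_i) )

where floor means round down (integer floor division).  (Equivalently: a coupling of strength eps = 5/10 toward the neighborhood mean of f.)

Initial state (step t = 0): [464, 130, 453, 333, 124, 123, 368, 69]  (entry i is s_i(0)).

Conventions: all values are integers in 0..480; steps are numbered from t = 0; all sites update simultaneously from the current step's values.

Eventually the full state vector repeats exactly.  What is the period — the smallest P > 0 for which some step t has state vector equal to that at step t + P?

Answer: 2
Key observation: The state at step 18, [342, 342, 342, 342, 343, 342, 342, 342], reappears at step 20 — and no state repeats earlier — so the cycle the system enters has period 2.

Derivation:
t=0: [464, 130, 453, 333, 124, 123, 368, 69]
t=1: [139, 173, 187, 242, 285, 272, 243, 165]
t=2: [314, 327, 346, 355, 354, 356, 352, 328]
t=3: [321, 312, 294, 282, 279, 280, 290, 310]
t=4: [326, 331, 342, 350, 352, 351, 344, 333]
t=5: [312, 308, 297, 288, 284, 287, 295, 306]
t=6: [332, 335, 341, 347, 349, 348, 343, 336]
t=7: [307, 304, 298, 292, 289, 290, 296, 303]
t=8: [335, 337, 341, 345, 347, 346, 342, 338]
t=9: [304, 302, 298, 293, 291, 293, 297, 301]
t=10: [338, 339, 342, 344, 345, 344, 342, 339]
t=11: [301, 300, 297, 295, 294, 295, 297, 300]
t=12: [339, 340, 342, 343, 344, 343, 342, 340]
t=13: [300, 299, 297, 296, 295, 296, 297, 299]
t=14: [340, 341, 342, 343, 343, 343, 342, 341]
t=15: [299, 298, 297, 296, 296, 296, 297, 298]
t=16: [341, 341, 342, 342, 343, 342, 342, 341]
t=17: [298, 297, 297, 296, 296, 296, 297, 297]
t=18: [342, 342, 342, 342, 343, 342, 342, 342]
t=19: [297, 297, 297, 296, 296, 296, 297, 297]
t=20: [342, 342, 342, 342, 343, 342, 342, 342]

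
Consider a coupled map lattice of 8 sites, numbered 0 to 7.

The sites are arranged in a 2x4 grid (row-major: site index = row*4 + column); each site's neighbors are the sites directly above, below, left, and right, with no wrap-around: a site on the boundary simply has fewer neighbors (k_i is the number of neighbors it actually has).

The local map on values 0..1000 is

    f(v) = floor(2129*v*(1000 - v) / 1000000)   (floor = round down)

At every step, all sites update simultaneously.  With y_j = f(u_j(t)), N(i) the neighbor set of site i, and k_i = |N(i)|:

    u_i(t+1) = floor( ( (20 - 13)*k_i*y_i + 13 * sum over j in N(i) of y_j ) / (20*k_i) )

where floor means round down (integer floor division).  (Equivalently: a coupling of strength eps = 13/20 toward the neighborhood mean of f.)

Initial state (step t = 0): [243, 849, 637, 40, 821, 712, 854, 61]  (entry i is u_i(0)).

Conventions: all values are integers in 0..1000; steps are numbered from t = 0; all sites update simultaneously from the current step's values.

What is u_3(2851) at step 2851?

Answer: u_3(2851) = 530
Key observation: The state at step 5, [530, 530, 530, 530, 530, 530, 530, 530], reappears at step 6: the system is in a cycle of period 1 from step 5 on.  Therefore the state at step 2851 equals the state at step 5 + ((2851 - 5) mod 1) = 5, which is [530, 530, 530, 530, 530, 530, 530, 530].

Derivation:
t=0: [243, 849, 637, 40, 821, 712, 854, 61]
t=1: [326, 380, 306, 227, 377, 336, 320, 154]
t=2: [488, 477, 447, 367, 480, 483, 422, 368]
t=3: [531, 529, 518, 504, 531, 528, 517, 502]
t=4: [530, 530, 531, 531, 530, 530, 531, 531]
t=5: [530, 530, 530, 530, 530, 530, 530, 530]
t=6: [530, 530, 530, 530, 530, 530, 530, 530]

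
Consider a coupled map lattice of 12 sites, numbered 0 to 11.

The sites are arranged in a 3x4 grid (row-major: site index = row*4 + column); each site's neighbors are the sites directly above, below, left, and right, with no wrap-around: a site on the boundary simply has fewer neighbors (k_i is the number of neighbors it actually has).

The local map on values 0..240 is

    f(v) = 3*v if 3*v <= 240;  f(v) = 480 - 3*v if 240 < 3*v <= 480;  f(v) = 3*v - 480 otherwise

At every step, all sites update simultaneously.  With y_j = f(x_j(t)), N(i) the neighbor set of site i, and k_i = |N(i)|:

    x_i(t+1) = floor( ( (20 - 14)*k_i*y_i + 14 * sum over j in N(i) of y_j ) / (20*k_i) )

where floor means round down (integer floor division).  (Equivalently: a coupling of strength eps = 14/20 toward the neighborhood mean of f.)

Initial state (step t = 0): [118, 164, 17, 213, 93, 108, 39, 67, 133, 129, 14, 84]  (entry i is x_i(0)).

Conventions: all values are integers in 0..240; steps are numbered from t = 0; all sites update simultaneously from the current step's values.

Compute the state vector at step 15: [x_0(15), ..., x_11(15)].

Simulating step by step:
t=0: [118, 164, 17, 213, 93, 108, 39, 67, 133, 129, 14, 84]
t=1: [112, 81, 82, 135, 145, 120, 113, 177, 127, 93, 114, 153]
t=2: [141, 187, 175, 122, 98, 145, 137, 70, 115, 143, 126, 72]
t=3: [110, 58, 75, 123, 111, 81, 91, 156, 123, 81, 109, 174]
t=4: [157, 195, 182, 116, 160, 204, 171, 87, 167, 188, 159, 70]
t=5: [39, 79, 82, 139, 37, 78, 83, 153, 35, 61, 77, 140]
t=6: [156, 207, 194, 108, 139, 203, 195, 88, 134, 187, 179, 106]
t=7: [75, 99, 124, 158, 70, 106, 119, 163, 73, 85, 98, 144]
t=8: [205, 170, 105, 42, 204, 178, 118, 44, 217, 199, 148, 82]
t=9: [97, 91, 115, 141, 123, 87, 105, 153, 138, 96, 122, 129]
t=10: [168, 188, 140, 71, 143, 183, 135, 79, 125, 150, 139, 75]
t=11: [54, 60, 104, 167, 61, 62, 97, 190, 59, 64, 95, 172]
t=12: [175, 174, 141, 96, 177, 186, 168, 84, 184, 187, 155, 110]
t=13: [46, 54, 77, 157, 60, 58, 73, 153, 67, 62, 64, 130]
t=14: [161, 175, 160, 90, 173, 182, 173, 80, 188, 188, 173, 101]
t=15: [30, 29, 68, 147, 47, 56, 72, 171, 68, 69, 81, 150]

Answer: [30, 29, 68, 147, 47, 56, 72, 171, 68, 69, 81, 150]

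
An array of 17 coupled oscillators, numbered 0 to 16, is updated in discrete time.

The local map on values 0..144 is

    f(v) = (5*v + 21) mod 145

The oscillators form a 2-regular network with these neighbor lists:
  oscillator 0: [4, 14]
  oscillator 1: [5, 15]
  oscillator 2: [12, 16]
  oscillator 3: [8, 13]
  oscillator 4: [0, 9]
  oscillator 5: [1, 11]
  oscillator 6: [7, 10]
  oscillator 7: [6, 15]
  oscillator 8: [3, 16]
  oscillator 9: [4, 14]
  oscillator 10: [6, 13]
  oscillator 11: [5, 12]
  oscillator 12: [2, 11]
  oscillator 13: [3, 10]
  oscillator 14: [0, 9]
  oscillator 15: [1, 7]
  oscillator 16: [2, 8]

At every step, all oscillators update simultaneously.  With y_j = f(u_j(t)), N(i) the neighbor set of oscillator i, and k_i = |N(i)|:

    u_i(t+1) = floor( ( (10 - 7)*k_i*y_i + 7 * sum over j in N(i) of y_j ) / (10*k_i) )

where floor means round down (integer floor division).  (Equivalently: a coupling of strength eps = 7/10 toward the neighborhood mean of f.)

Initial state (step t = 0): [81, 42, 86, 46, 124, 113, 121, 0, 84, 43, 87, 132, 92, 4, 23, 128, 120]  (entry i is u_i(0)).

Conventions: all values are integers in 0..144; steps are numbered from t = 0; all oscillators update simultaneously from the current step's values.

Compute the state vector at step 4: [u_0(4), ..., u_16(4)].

Simulating step by step:
t=0: [81, 42, 86, 46, 124, 113, 121, 0, 84, 43, 87, 132, 92, 4, 23, 128, 120]
t=1: [109, 56, 35, 48, 97, 67, 28, 50, 53, 96, 36, 48, 54, 56, 120, 61, 20]
t=2: [78, 39, 58, 88, 90, 64, 68, 56, 125, 59, 26, 58, 58, 63, 81, 58, 103]
t=3: [96, 46, 49, 47, 62, 47, 27, 35, 64, 68, 42, 31, 21, 25, 92, 35, 60]
t=4: [50, 88, 91, 51, 60, 81, 51, 37, 65, 51, 30, 92, 91, 69, 61, 70, 69]

Answer: [50, 88, 91, 51, 60, 81, 51, 37, 65, 51, 30, 92, 91, 69, 61, 70, 69]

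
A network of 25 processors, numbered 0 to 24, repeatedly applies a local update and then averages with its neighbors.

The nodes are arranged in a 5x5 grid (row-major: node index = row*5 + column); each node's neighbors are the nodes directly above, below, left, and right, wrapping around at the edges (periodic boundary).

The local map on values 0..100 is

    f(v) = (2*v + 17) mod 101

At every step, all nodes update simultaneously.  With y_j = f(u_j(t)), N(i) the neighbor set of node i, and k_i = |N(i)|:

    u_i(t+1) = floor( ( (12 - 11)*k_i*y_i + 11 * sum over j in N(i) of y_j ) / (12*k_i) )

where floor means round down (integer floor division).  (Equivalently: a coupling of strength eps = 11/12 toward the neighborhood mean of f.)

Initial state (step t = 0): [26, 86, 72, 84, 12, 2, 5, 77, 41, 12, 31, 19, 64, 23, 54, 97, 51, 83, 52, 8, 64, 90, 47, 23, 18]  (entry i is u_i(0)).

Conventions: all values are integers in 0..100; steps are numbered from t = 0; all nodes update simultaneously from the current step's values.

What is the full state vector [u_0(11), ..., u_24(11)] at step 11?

Answer: [44, 70, 42, 47, 39, 56, 46, 74, 48, 52, 40, 79, 66, 73, 55, 55, 59, 57, 49, 43, 58, 56, 55, 25, 24]

Derivation:
t=0: [26, 86, 72, 84, 12, 2, 5, 77, 41, 12, 31, 19, 64, 23, 54, 97, 51, 83, 52, 8, 64, 90, 47, 23, 18]
t=1: [50, 65, 62, 67, 60, 51, 55, 58, 67, 45, 31, 43, 65, 48, 51, 40, 56, 27, 56, 27, 55, 44, 69, 43, 45]
t=2: [30, 23, 45, 33, 20, 30, 24, 39, 27, 28, 37, 41, 30, 33, 40, 54, 42, 41, 38, 40, 30, 35, 31, 31, 31]
t=3: [69, 59, 73, 55, 76, 76, 81, 58, 82, 75, 75, 61, 92, 84, 86, 62, 70, 65, 89, 75, 67, 57, 68, 83, 77]
t=4: [54, 54, 38, 69, 55, 66, 45, 76, 54, 75, 59, 71, 54, 89, 71, 57, 39, 73, 71, 72, 48, 46, 54, 62, 66]
t=5: [27, 32, 46, 46, 46, 33, 45, 39, 66, 41, 47, 41, 66, 45, 63, 48, 44, 51, 63, 49, 26, 36, 48, 45, 35]
t=6: [61, 46, 45, 16, 61, 49, 82, 33, 51, 49, 54, 23, 53, 41, 33, 23, 50, 25, 13, 43, 65, 45, 28, 34, 29]
t=7: [27, 30, 49, 37, 43, 36, 45, 35, 57, 36, 53, 37, 73, 46, 38, 25, 46, 40, 61, 60, 45, 33, 43, 62, 45]
t=8: [45, 46, 60, 27, 59, 50, 79, 32, 65, 56, 79, 30, 70, 51, 43, 22, 78, 33, 44, 49, 52, 28, 53, 34, 19]
t=9: [18, 43, 44, 51, 39, 43, 47, 55, 49, 24, 41, 69, 64, 26, 30, 46, 73, 42, 46, 29, 46, 34, 65, 41, 39]
t=10: [28, 35, 21, 50, 60, 52, 20, 18, 41, 48, 40, 53, 37, 38, 77, 56, 38, 36, 56, 49, 55, 34, 46, 46, 71]
t=11: [44, 70, 42, 47, 39, 56, 46, 74, 48, 52, 40, 79, 66, 73, 55, 55, 59, 57, 49, 43, 58, 56, 55, 25, 24]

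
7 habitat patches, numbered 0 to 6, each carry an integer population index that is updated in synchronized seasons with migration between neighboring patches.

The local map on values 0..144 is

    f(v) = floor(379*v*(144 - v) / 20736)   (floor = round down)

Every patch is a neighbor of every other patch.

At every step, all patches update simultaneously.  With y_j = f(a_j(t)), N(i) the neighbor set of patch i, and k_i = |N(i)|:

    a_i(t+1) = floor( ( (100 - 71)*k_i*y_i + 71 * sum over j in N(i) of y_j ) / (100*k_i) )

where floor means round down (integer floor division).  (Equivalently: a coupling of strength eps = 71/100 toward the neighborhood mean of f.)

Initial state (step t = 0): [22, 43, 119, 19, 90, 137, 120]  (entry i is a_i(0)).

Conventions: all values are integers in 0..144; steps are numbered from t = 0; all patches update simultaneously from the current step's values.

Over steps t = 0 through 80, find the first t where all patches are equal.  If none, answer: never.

Simulating step by step:
t=0: [22, 43, 119, 19, 90, 137, 120]  (not all equal)
t=1: [53, 58, 54, 52, 60, 48, 54]  (not all equal)
t=2: [88, 88, 88, 88, 88, 87, 88]  (not all equal)
t=3: [90, 90, 90, 90, 90, 90, 90]  (all equal)

Answer: 3
Key observation: Synchronization is absorbing here: once all patches are equal they stay equal, and step 3 is the first all-equal step.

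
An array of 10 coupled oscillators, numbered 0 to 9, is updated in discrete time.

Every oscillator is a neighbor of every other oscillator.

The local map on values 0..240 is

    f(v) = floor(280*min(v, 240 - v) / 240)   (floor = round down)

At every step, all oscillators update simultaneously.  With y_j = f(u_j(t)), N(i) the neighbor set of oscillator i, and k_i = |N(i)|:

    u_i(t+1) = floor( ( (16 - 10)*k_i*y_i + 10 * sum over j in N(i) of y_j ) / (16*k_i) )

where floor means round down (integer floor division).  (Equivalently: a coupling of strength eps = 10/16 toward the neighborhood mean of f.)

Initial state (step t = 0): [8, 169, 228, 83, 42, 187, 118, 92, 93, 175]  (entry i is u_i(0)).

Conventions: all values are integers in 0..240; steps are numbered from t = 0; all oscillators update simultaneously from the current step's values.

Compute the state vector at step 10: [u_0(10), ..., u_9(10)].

Answer: [122, 122, 122, 122, 122, 122, 122, 122, 122, 122]

Derivation:
t=0: [8, 169, 228, 83, 42, 187, 118, 92, 93, 175]
t=1: [54, 76, 55, 80, 66, 69, 93, 83, 84, 74]
t=2: [78, 86, 78, 87, 82, 83, 92, 88, 89, 85]
t=3: [96, 98, 96, 99, 97, 97, 101, 99, 99, 98]
t=4: [113, 114, 113, 114, 113, 113, 114, 114, 114, 114]
t=5: [131, 132, 131, 132, 131, 131, 132, 132, 132, 132]
t=6: [126, 126, 126, 126, 126, 126, 126, 126, 126, 126]
t=7: [133, 133, 133, 133, 133, 133, 133, 133, 133, 133]
t=8: [124, 124, 124, 124, 124, 124, 124, 124, 124, 124]
t=9: [135, 135, 135, 135, 135, 135, 135, 135, 135, 135]
t=10: [122, 122, 122, 122, 122, 122, 122, 122, 122, 122]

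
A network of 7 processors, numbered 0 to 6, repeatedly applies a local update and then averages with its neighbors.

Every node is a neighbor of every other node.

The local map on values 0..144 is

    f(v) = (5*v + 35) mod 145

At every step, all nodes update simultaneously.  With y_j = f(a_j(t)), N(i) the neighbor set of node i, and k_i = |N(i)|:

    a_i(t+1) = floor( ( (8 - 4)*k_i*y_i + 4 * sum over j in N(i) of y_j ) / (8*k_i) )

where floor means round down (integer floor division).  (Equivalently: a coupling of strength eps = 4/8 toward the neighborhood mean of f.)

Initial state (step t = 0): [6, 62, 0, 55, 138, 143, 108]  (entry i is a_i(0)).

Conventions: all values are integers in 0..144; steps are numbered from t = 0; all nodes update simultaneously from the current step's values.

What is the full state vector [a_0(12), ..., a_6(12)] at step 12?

Simulating step by step:
t=0: [6, 62, 0, 55, 138, 143, 108]
t=1: [55, 51, 42, 36, 28, 38, 86]
t=2: [35, 27, 69, 56, 40, 60, 40]
t=3: [62, 46, 73, 46, 73, 54, 73]
t=4: [76, 103, 99, 103, 99, 59, 99]
t=5: [108, 104, 96, 104, 96, 73, 96]
t=6: [119, 110, 94, 110, 94, 106, 94]
t=7: [54, 35, 62, 35, 62, 87, 62]
t=8: [35, 55, 51, 55, 51, 43, 51]
t=9: [44, 25, 17, 25, 17, 61, 17]
t=10: [91, 52, 95, 52, 95, 66, 95]
t=11: [53, 32, 61, 32, 61, 61, 61]
t=12: [30, 46, 46, 46, 46, 46, 46]

Answer: [30, 46, 46, 46, 46, 46, 46]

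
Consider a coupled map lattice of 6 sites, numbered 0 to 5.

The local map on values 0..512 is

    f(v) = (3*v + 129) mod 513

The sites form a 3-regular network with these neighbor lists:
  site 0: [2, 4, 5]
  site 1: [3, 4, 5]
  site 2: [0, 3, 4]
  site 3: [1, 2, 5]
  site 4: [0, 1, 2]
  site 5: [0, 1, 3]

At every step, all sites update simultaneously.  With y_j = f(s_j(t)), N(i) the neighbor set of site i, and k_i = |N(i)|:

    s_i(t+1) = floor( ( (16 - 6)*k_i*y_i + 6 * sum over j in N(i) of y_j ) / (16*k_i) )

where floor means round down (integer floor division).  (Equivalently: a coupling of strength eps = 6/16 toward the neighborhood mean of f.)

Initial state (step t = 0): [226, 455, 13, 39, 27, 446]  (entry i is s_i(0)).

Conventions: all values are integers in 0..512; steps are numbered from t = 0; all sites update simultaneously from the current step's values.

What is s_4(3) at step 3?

Simulating step by step:
t=0: [226, 455, 13, 39, 27, 446]
t=1: [286, 404, 198, 288, 247, 401]
t=2: [405, 339, 295, 403, 348, 349]
t=3: [298, 151, 410, 291, 209, 187]

Answer: s_4(3) = 209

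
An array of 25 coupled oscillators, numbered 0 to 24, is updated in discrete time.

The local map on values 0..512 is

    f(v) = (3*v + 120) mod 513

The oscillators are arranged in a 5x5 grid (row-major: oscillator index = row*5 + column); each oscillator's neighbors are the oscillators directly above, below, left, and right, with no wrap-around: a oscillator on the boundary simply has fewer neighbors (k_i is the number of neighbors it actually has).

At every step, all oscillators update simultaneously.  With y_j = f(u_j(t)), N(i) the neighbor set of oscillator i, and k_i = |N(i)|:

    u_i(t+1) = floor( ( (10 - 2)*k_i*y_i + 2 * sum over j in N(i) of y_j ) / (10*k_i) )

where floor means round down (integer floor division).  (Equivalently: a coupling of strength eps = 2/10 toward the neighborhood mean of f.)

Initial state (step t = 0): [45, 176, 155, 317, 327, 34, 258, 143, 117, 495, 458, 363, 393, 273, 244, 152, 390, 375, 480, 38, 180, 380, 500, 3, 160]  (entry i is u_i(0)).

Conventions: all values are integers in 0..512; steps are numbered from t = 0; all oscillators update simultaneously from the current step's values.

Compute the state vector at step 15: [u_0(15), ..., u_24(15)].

Simulating step by step:
t=0: [45, 176, 155, 317, 327, 34, 258, 143, 117, 495, 458, 363, 393, 273, 244, 152, 390, 375, 480, 38, 180, 380, 500, 3, 160]
t=1: [239, 155, 72, 77, 71, 251, 333, 88, 405, 111, 405, 215, 261, 396, 319, 109, 246, 207, 67, 217, 147, 220, 103, 115, 105]
t=2: [302, 107, 322, 346, 346, 336, 127, 363, 320, 408, 317, 258, 369, 279, 107, 404, 335, 256, 318, 260, 109, 268, 407, 451, 420]
t=3: [54, 390, 98, 122, 150, 118, 456, 187, 97, 296, 88, 347, 229, 392, 429, 284, 152, 333, 121, 365, 429, 386, 334, 405, 366]
t=4: [299, 288, 392, 447, 143, 454, 421, 213, 399, 452, 378, 168, 268, 294, 368, 422, 97, 121, 429, 221, 375, 237, 120, 298, 203]
t=5: [495, 452, 292, 387, 117, 437, 349, 263, 313, 395, 244, 159, 395, 455, 239, 345, 392, 470, 391, 269, 243, 328, 470, 472, 249]
t=6: [138, 406, 459, 269, 430, 360, 179, 363, 95, 278, 312, 118, 295, 412, 336, 166, 255, 469, 307, 394, 289, 136, 476, 483, 375]
t=7: [65, 292, 437, 415, 392, 152, 172, 222, 392, 412, 74, 431, 468, 314, 151, 142, 352, 445, 68, 243, 391, 69, 43, 40, 205]
t=8: [306, 442, 397, 334, 282, 102, 158, 283, 264, 304, 305, 365, 454, 86, 94, 77, 178, 404, 311, 309, 249, 306, 265, 245, 235]
t=9: [94, 361, 292, 152, 372, 347, 139, 425, 366, 88, 71, 185, 431, 366, 348, 314, 155, 296, 73, 66, 319, 69, 365, 323, 285]
t=10: [352, 202, 427, 109, 212, 158, 61, 349, 204, 343, 288, 170, 370, 206, 170, 59, 108, 445, 324, 317, 77, 282, 210, 116, 407]
t=11: [149, 225, 353, 413, 251, 126, 270, 167, 222, 137, 409, 164, 208, 210, 119, 322, 420, 390, 111, 69, 355, 431, 279, 415, 303]
t=12: [121, 267, 170, 318, 323, 451, 382, 140, 253, 88, 300, 145, 220, 261, 420, 103, 323, 285, 420, 323, 171, 373, 421, 331, 69]
t=13: [471, 382, 125, 74, 93, 439, 238, 71, 335, 359, 466, 87, 259, 379, 339, 389, 107, 421, 333, 119, 160, 206, 336, 138, 276]
t=14: [470, 280, 457, 339, 370, 416, 325, 331, 133, 177, 463, 386, 372, 219, 147, 276, 414, 336, 128, 424, 118, 222, 121, 58, 397]
t=15: [482, 426, 415, 133, 188, 344, 111, 107, 34, 127, 455, 256, 203, 249, 89, 434, 321, 158, 454, 348, 450, 304, 431, 320, 294]

Answer: [482, 426, 415, 133, 188, 344, 111, 107, 34, 127, 455, 256, 203, 249, 89, 434, 321, 158, 454, 348, 450, 304, 431, 320, 294]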